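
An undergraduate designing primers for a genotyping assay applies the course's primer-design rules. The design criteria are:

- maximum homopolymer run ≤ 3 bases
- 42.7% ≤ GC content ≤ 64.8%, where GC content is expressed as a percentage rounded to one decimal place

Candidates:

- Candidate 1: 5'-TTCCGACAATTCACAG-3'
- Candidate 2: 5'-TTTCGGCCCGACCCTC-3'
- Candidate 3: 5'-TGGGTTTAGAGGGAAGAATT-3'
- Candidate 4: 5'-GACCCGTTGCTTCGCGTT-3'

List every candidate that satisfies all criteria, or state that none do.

Candidate 1 (16 nt, A=5 T=4 G=2 C=5): longest run = 2 ✓; GC 7/16 = 43.8% ✓ — passes.
Candidate 2 (16 nt, A=1 T=4 G=3 C=8): longest run = 3 ✓; GC 11/16 = 68.8%, outside 42.7–64.8% ✗ — fails.
Candidate 3 (20 nt, A=6 T=6 G=8 C=0): longest run = 3 ✓; GC 8/20 = 40.0%, outside 42.7–64.8% ✗ — fails.
Candidate 4 (18 nt, A=1 T=6 G=5 C=6): longest run = 3 ✓; GC 11/18 = 61.1% ✓ — passes.

Candidate 1 and Candidate 4.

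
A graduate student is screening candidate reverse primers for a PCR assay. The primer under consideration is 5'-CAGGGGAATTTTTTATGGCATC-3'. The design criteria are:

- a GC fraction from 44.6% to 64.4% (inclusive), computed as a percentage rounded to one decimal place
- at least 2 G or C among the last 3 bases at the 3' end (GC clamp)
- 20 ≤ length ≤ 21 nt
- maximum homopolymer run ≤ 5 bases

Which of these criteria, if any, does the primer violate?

Base counts: A=5, T=8, G=6, C=3 (length 22).
GC content: GC 9/22 = 40.9%, outside 44.6–64.4% ✗
GC clamp: 3' end ATC has 1 G/C, need ≥2 ✗
length: length 22, outside 20–21 ✗
homopolymer run: longest run = 6, exceeds 5 ✗

Fails: GC content, GC clamp, length, homopolymer run.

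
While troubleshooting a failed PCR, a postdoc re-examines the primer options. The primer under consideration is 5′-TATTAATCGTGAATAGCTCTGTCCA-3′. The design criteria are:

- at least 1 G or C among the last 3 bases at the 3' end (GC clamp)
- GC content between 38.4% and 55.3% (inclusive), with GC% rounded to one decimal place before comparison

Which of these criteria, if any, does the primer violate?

Fails: GC content.

Base counts: A=7, T=9, G=4, C=5 (length 25).
GC clamp: 3' end CCA has 2 G/C ✓
GC content: GC 9/25 = 36.0%, outside 38.4–55.3% ✗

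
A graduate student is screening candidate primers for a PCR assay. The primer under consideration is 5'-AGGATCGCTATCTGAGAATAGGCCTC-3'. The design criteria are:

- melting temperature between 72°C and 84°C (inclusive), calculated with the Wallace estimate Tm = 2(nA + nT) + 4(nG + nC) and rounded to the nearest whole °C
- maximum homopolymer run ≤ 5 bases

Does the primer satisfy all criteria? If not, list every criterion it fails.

Base counts: A=7, T=6, G=7, C=6 (length 26).
Tm: Tm = 2·13 + 4·13 = 78°C ✓
homopolymer run: longest run = 2 ✓

Meets all criteria.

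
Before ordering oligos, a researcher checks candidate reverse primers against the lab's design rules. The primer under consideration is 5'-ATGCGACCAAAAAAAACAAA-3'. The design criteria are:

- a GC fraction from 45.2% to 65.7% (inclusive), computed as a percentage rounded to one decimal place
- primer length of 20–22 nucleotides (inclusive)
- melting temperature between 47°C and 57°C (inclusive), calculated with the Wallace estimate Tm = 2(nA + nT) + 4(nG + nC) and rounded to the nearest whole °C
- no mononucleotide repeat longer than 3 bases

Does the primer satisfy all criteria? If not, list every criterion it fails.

Fails: GC content, homopolymer run.

Base counts: A=13, T=1, G=2, C=4 (length 20).
GC content: GC 6/20 = 30.0%, outside 45.2–65.7% ✗
length: length 20 ✓
Tm: Tm = 2·14 + 4·6 = 52°C ✓
homopolymer run: longest run = 8, exceeds 3 ✗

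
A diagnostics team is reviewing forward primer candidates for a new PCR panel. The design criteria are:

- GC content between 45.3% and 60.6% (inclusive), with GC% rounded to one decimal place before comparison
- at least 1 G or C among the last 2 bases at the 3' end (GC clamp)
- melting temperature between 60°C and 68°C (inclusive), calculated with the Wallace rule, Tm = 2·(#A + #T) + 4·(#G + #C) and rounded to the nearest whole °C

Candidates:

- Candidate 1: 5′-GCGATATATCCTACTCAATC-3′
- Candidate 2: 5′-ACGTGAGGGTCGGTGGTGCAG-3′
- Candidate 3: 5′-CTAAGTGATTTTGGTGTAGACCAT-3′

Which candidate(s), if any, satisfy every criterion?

None of the candidates satisfy all criteria.

Candidate 1 (20 nt, A=6 T=6 G=2 C=6): GC 8/20 = 40.0%, outside 45.3–60.6% ✗; 3' end TC has 1 G/C ✓; Tm = 2·12 + 4·8 = 56°C, outside 60–68°C ✗ — fails.
Candidate 2 (21 nt, A=3 T=4 G=11 C=3): GC 14/21 = 66.7%, outside 45.3–60.6% ✗; 3' end AG has 1 G/C ✓; Tm = 2·7 + 4·14 = 70°C, outside 60–68°C ✗ — fails.
Candidate 3 (24 nt, A=6 T=9 G=6 C=3): GC 9/24 = 37.5%, outside 45.3–60.6% ✗; 3' end AT has 0 G/C, need ≥1 ✗; Tm = 2·15 + 4·9 = 66°C ✓ — fails.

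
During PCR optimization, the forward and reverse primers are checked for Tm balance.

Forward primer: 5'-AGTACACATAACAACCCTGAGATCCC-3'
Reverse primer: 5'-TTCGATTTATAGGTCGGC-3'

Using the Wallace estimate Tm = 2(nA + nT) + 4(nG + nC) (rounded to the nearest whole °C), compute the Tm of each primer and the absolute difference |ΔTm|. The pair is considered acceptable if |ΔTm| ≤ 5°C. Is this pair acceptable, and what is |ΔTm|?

Forward: A=10 T=4 G=3 C=9 → Tm = 2·14 + 4·12 = 76°C.
Reverse: A=3 T=7 G=5 C=3 → Tm = 2·10 + 4·8 = 52°C.
|ΔTm| = |76 − 52| = 24°C, > 5°C.

|ΔTm| = 24°C; the pair is not acceptable.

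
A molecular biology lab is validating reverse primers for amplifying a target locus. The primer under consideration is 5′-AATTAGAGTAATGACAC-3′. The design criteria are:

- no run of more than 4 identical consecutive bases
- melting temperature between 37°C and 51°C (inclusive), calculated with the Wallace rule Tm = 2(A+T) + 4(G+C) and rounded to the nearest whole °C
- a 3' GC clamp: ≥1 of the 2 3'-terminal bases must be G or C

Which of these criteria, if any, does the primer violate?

Meets all criteria.

Base counts: A=8, T=4, G=3, C=2 (length 17).
homopolymer run: longest run = 2 ✓
Tm: Tm = 2·12 + 4·5 = 44°C ✓
GC clamp: 3' end AC has 1 G/C ✓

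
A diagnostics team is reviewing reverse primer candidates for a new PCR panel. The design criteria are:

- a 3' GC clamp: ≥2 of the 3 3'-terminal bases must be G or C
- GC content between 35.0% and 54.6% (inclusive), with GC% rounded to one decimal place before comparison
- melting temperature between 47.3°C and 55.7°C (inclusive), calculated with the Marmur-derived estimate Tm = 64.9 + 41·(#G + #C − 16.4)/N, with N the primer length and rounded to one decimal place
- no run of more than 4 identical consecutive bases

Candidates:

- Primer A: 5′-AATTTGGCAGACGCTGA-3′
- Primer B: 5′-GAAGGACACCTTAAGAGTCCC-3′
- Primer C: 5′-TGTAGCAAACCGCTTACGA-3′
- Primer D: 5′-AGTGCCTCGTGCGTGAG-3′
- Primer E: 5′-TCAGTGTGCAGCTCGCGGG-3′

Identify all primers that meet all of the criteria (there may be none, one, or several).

Primer B and Primer C.

Primer A (17 nt, A=5 T=4 G=5 C=3): 3' end TGA has 1 G/C, need ≥2 ✗; GC 8/17 = 47.1% ✓; Tm = 64.9 + 41·(8 − 16.4)/17 = 44.6°C, outside 47.3–55.7°C ✗; longest run = 3 ✓ — fails.
Primer B (21 nt, A=7 T=3 G=5 C=6): 3' end CCC has 3 G/C ✓; GC 11/21 = 52.4% ✓; Tm = 64.9 + 41·(11 − 16.4)/21 = 54.4°C ✓; longest run = 3 ✓ — passes.
Primer C (19 nt, A=6 T=4 G=4 C=5): 3' end CGA has 2 G/C ✓; GC 9/19 = 47.4% ✓; Tm = 64.9 + 41·(9 − 16.4)/19 = 48.9°C ✓; longest run = 3 ✓ — passes.
Primer D (17 nt, A=2 T=4 G=7 C=4): 3' end GAG has 2 G/C ✓; GC 11/17 = 64.7%, outside 35.0–54.6% ✗; Tm = 64.9 + 41·(11 − 16.4)/17 = 51.9°C ✓; longest run = 2 ✓ — fails.
Primer E (19 nt, A=2 T=4 G=8 C=5): 3' end GGG has 3 G/C ✓; GC 13/19 = 68.4%, outside 35.0–54.6% ✗; Tm = 64.9 + 41·(13 − 16.4)/19 = 57.6°C, outside 47.3–55.7°C ✗; longest run = 3 ✓ — fails.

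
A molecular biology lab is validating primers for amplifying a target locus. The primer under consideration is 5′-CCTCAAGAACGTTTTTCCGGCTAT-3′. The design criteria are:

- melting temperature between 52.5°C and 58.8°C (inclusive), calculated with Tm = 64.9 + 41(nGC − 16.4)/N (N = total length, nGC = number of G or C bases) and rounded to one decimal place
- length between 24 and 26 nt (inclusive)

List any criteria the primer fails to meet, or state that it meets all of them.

Base counts: A=5, T=8, G=4, C=7 (length 24).
Tm: Tm = 64.9 + 41·(11 − 16.4)/24 = 55.7°C ✓
length: length 24 ✓

Meets all criteria.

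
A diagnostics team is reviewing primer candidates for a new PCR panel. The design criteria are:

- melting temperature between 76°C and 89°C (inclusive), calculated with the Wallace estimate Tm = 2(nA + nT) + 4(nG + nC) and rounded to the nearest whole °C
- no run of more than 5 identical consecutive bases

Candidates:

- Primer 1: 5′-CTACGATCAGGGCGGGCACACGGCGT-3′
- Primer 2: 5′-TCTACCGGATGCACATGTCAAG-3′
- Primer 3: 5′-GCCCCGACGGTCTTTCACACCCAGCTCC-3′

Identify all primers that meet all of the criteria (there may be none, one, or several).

Primer 1 only.

Primer 1 (26 nt, A=5 T=3 G=10 C=8): Tm = 2·8 + 4·18 = 88°C ✓; longest run = 3 ✓ — passes.
Primer 2 (22 nt, A=6 T=5 G=5 C=6): Tm = 2·11 + 4·11 = 66°C, outside 76–89°C ✗; longest run = 2 ✓ — fails.
Primer 3 (28 nt, A=4 T=5 G=5 C=14): Tm = 2·9 + 4·19 = 94°C, outside 76–89°C ✗; longest run = 4 ✓ — fails.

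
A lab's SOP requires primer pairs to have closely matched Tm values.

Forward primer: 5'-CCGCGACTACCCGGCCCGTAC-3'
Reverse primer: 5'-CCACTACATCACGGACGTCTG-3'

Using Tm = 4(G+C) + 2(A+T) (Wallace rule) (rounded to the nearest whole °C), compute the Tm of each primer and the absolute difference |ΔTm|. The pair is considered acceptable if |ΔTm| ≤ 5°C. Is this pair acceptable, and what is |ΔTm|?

|ΔTm| = 8°C; the pair is not acceptable.

Forward: A=3 T=2 G=5 C=11 → Tm = 2·5 + 4·16 = 74°C.
Reverse: A=5 T=4 G=4 C=8 → Tm = 2·9 + 4·12 = 66°C.
|ΔTm| = |74 − 66| = 8°C, > 5°C.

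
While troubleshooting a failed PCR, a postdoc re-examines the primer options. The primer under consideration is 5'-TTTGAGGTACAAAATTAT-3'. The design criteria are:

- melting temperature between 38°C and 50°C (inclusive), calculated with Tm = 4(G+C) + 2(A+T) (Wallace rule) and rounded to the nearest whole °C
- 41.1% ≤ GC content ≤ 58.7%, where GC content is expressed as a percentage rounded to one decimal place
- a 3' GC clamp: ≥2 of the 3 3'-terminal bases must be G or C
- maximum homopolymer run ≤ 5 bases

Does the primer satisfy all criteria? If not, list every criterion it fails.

Fails: GC content, GC clamp.

Base counts: A=7, T=7, G=3, C=1 (length 18).
Tm: Tm = 2·14 + 4·4 = 44°C ✓
GC content: GC 4/18 = 22.2%, outside 41.1–58.7% ✗
GC clamp: 3' end TAT has 0 G/C, need ≥2 ✗
homopolymer run: longest run = 4 ✓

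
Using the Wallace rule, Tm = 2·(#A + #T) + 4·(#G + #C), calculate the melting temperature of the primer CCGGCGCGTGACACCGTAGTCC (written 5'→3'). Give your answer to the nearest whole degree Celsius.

76°C

Base counts: A=3, T=3, G=7, C=9 (length 22).
Tm = 2·(3+3) + 4·(7+9) = 2·6 + 4·16 = 12 + 64 = 76°C.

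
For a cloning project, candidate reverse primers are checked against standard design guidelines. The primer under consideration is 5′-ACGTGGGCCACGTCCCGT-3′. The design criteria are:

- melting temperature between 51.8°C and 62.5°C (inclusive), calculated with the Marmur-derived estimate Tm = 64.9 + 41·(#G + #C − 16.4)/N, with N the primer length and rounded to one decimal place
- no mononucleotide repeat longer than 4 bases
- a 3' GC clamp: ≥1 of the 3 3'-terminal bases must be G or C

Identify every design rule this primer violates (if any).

Meets all criteria.

Base counts: A=2, T=3, G=6, C=7 (length 18).
Tm: Tm = 64.9 + 41·(13 − 16.4)/18 = 57.2°C ✓
homopolymer run: longest run = 3 ✓
GC clamp: 3' end CGT has 2 G/C ✓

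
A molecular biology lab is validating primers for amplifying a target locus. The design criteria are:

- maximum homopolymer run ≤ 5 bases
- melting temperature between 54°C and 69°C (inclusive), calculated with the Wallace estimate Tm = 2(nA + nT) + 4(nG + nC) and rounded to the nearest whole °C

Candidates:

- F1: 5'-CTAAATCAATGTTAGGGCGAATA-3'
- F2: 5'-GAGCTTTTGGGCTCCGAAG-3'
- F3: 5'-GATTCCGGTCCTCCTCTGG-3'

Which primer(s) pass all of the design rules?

F1 (23 nt, A=9 T=6 G=5 C=3): longest run = 3 ✓; Tm = 2·15 + 4·8 = 62°C ✓ — passes.
F2 (19 nt, A=3 T=5 G=7 C=4): longest run = 4 ✓; Tm = 2·8 + 4·11 = 60°C ✓ — passes.
F3 (19 nt, A=1 T=6 G=5 C=7): longest run = 2 ✓; Tm = 2·7 + 4·12 = 62°C ✓ — passes.

F1, F2 and F3.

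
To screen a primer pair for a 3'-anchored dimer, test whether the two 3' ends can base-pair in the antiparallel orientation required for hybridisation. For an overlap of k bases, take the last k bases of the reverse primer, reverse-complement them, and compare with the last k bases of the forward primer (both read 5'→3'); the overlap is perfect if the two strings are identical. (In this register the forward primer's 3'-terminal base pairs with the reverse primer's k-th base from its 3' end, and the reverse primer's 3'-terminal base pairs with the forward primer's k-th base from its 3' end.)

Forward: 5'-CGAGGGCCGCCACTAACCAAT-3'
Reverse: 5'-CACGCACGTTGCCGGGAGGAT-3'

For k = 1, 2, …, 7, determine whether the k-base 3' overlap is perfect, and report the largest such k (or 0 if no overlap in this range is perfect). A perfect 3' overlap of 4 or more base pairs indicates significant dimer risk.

Longest perfect overlap: 2 complementary base pairs; below the dimer-risk threshold (threshold 4).

Last 7 bases (5'→3') — forward …AACCAAT, reverse …GGAGGAT.
Reverse complement of the reverse primer's last 7 bases: ATCCTCC; its first k bases are the reverse complement of the reverse primer's last k bases, so a perfect k-base overlap needs the forward primer's last k bases to equal them.
Comparing (forward last k vs required): k=1: T vs A ✗; k=2: AT vs AT ✓; k=3: AAT vs ATC ✗; k=4: CAAT vs ATCC ✗; k=5: CCAAT vs ATCCT ✗; k=6: ACCAAT vs ATCCTC ✗; k=7: AACCAAT vs ATCCTCC ✗.
Only k = 2 is perfect, so the longest perfect 3' overlap is 2.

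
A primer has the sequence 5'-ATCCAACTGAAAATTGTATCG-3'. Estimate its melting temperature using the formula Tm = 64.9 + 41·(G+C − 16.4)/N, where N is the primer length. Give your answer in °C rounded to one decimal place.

46.5°C

Base counts: A=8, T=6, G=3, C=4; G+C = 7, N = 21.
Tm = 64.9 + 41·(7 − 16.4)/21 = 64.9 + -385.40/21 = 46.5°C.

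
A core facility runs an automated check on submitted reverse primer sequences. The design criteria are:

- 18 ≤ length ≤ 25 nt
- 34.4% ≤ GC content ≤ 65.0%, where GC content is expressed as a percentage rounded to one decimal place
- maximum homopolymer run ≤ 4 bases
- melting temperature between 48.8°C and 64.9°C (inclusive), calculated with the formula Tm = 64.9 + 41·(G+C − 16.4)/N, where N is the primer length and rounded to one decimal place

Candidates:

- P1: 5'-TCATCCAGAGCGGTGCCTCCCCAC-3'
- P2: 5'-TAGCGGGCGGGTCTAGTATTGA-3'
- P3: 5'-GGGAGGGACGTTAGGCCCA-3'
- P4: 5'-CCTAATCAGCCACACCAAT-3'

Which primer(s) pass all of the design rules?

P2 and P4.

P1 (24 nt, A=4 T=4 G=5 C=11): length 24 ✓; GC 16/24 = 66.7%, outside 34.4–65.0% ✗; longest run = 4 ✓; Tm = 64.9 + 41·(16 − 16.4)/24 = 64.2°C ✓ — fails.
P2 (22 nt, A=4 T=6 G=9 C=3): length 22 ✓; GC 12/22 = 54.5% ✓; longest run = 3 ✓; Tm = 64.9 + 41·(12 − 16.4)/22 = 56.7°C ✓ — passes.
P3 (19 nt, A=4 T=2 G=9 C=4): length 19 ✓; GC 13/19 = 68.4%, outside 34.4–65.0% ✗; longest run = 3 ✓; Tm = 64.9 + 41·(13 − 16.4)/19 = 57.6°C ✓ — fails.
P4 (19 nt, A=7 T=3 G=1 C=8): length 19 ✓; GC 9/19 = 47.4% ✓; longest run = 2 ✓; Tm = 64.9 + 41·(9 − 16.4)/19 = 48.9°C ✓ — passes.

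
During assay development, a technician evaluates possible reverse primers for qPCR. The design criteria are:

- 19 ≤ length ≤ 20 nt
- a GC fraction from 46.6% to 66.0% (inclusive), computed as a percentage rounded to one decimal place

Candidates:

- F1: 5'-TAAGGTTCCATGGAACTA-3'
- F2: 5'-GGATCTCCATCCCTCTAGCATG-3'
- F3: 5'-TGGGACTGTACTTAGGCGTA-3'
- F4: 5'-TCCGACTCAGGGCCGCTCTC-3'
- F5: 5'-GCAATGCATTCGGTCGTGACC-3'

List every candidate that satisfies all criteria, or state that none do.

F1 (18 nt, A=6 T=5 G=4 C=3): length 18, outside 19–20 ✗; GC 7/18 = 38.9%, outside 46.6–66.0% ✗ — fails.
F2 (22 nt, A=4 T=6 G=4 C=8): length 22, outside 19–20 ✗; GC 12/22 = 54.5% ✓ — fails.
F3 (20 nt, A=4 T=6 G=7 C=3): length 20 ✓; GC 10/20 = 50.0% ✓ — passes.
F4 (20 nt, A=2 T=4 G=5 C=9): length 20 ✓; GC 14/20 = 70.0%, outside 46.6–66.0% ✗ — fails.
F5 (21 nt, A=4 T=5 G=6 C=6): length 21, outside 19–20 ✗; GC 12/21 = 57.1% ✓ — fails.

F3 only.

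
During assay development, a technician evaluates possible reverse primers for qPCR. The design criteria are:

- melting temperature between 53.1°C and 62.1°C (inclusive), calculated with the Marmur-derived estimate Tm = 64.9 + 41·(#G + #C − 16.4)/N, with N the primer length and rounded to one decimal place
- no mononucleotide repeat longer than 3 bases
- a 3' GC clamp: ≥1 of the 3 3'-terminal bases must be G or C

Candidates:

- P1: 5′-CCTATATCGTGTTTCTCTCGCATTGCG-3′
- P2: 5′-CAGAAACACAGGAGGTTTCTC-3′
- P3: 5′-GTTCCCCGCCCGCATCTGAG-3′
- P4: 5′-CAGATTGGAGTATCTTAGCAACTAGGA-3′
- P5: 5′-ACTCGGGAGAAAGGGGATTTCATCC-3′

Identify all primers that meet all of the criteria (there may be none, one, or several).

P1 (27 nt, A=3 T=11 G=5 C=8): Tm = 64.9 + 41·(13 − 16.4)/27 = 59.7°C ✓; longest run = 3 ✓; 3' end GCG has 3 G/C ✓ — passes.
P2 (21 nt, A=7 T=4 G=5 C=5): Tm = 64.9 + 41·(10 − 16.4)/21 = 52.4°C, outside 53.1–62.1°C ✗; longest run = 3 ✓; 3' end CTC has 2 G/C ✓ — fails.
P3 (20 nt, A=2 T=4 G=5 C=9): Tm = 64.9 + 41·(14 − 16.4)/20 = 60.0°C ✓; longest run = 4, exceeds 3 ✗; 3' end GAG has 2 G/C ✓ — fails.
P4 (27 nt, A=9 T=7 G=7 C=4): Tm = 64.9 + 41·(11 − 16.4)/27 = 56.7°C ✓; longest run = 2 ✓; 3' end GGA has 2 G/C ✓ — passes.
P5 (25 nt, A=7 T=5 G=8 C=5): Tm = 64.9 + 41·(13 − 16.4)/25 = 59.3°C ✓; longest run = 4, exceeds 3 ✗; 3' end TCC has 2 G/C ✓ — fails.

P1 and P4.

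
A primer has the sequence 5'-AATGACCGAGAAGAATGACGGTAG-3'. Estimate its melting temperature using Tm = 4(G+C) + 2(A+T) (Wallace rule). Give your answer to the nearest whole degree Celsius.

Base counts: A=10, T=3, G=8, C=3 (length 24).
Tm = 2·(10+3) + 4·(8+3) = 2·13 + 4·11 = 26 + 44 = 70°C.

70°C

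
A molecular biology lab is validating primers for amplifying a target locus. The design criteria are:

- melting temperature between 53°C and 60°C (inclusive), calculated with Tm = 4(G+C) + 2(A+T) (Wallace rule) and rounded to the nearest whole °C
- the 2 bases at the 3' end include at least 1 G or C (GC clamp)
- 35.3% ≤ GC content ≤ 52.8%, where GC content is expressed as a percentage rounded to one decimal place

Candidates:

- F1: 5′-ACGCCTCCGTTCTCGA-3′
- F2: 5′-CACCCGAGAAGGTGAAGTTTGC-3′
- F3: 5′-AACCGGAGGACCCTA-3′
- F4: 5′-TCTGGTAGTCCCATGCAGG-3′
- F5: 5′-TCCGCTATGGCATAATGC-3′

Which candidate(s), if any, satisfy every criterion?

F1 (16 nt, A=2 T=4 G=3 C=7): Tm = 2·6 + 4·10 = 52°C, outside 53–60°C ✗; 3' end GA has 1 G/C ✓; GC 10/16 = 62.5%, outside 35.3–52.8% ✗ — fails.
F2 (22 nt, A=6 T=4 G=7 C=5): Tm = 2·10 + 4·12 = 68°C, outside 53–60°C ✗; 3' end GC has 2 G/C ✓; GC 12/22 = 54.5%, outside 35.3–52.8% ✗ — fails.
F3 (15 nt, A=5 T=1 G=4 C=5): Tm = 2·6 + 4·9 = 48°C, outside 53–60°C ✗; 3' end TA has 0 G/C, need ≥1 ✗; GC 9/15 = 60.0%, outside 35.3–52.8% ✗ — fails.
F4 (19 nt, A=3 T=5 G=6 C=5): Tm = 2·8 + 4·11 = 60°C ✓; 3' end GG has 2 G/C ✓; GC 11/19 = 57.9%, outside 35.3–52.8% ✗ — fails.
F5 (18 nt, A=4 T=5 G=4 C=5): Tm = 2·9 + 4·9 = 54°C ✓; 3' end GC has 2 G/C ✓; GC 9/18 = 50.0% ✓ — passes.

F5 only.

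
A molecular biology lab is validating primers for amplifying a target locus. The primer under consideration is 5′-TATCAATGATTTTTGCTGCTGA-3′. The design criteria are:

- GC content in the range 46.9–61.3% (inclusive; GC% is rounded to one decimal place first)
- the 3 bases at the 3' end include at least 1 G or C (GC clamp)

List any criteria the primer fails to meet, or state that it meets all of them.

Fails: GC content.

Base counts: A=5, T=10, G=4, C=3 (length 22).
GC content: GC 7/22 = 31.8%, outside 46.9–61.3% ✗
GC clamp: 3' end TGA has 1 G/C ✓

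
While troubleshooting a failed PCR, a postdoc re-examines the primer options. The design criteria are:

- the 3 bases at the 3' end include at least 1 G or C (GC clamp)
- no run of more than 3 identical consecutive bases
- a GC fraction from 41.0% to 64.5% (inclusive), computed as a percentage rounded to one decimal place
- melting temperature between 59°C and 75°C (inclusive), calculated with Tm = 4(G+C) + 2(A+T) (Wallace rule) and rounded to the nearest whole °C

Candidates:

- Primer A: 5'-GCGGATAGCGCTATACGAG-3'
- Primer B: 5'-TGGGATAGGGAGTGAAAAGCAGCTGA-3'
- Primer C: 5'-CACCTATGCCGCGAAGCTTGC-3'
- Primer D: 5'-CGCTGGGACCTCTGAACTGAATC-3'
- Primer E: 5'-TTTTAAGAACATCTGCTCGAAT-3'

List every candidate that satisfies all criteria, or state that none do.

Primer A (19 nt, A=5 T=3 G=7 C=4): 3' end GAG has 2 G/C ✓; longest run = 2 ✓; GC 11/19 = 57.9% ✓; Tm = 2·8 + 4·11 = 60°C ✓ — passes.
Primer B (26 nt, A=9 T=4 G=11 C=2): 3' end TGA has 1 G/C ✓; longest run = 4, exceeds 3 ✗; GC 13/26 = 50.0% ✓; Tm = 2·13 + 4·13 = 78°C, outside 59–75°C ✗ — fails.
Primer C (21 nt, A=4 T=4 G=5 C=8): 3' end TGC has 2 G/C ✓; longest run = 2 ✓; GC 13/21 = 61.9% ✓; Tm = 2·8 + 4·13 = 68°C ✓ — passes.
Primer D (23 nt, A=5 T=5 G=6 C=7): 3' end ATC has 1 G/C ✓; longest run = 3 ✓; GC 13/23 = 56.5% ✓; Tm = 2·10 + 4·13 = 72°C ✓ — passes.
Primer E (22 nt, A=7 T=8 G=3 C=4): 3' end AAT has 0 G/C, need ≥1 ✗; longest run = 4, exceeds 3 ✗; GC 7/22 = 31.8%, outside 41.0–64.5% ✗; Tm = 2·15 + 4·7 = 58°C, outside 59–75°C ✗ — fails.

Primer A, Primer C and Primer D.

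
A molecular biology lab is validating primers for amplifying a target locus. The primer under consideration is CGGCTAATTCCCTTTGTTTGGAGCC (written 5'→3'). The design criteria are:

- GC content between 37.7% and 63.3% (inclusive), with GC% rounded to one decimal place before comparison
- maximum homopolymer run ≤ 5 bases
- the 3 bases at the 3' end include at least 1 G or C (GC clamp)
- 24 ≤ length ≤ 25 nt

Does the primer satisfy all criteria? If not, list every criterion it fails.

Base counts: A=3, T=9, G=6, C=7 (length 25).
GC content: GC 13/25 = 52.0% ✓
homopolymer run: longest run = 3 ✓
GC clamp: 3' end GCC has 3 G/C ✓
length: length 25 ✓

Meets all criteria.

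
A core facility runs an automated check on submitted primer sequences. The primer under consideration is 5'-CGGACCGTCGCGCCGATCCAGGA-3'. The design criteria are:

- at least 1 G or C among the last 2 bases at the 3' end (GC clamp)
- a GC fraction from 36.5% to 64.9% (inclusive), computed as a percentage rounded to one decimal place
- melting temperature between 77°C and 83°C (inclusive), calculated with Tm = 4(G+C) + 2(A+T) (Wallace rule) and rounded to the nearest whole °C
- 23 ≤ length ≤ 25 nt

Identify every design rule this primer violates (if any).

Base counts: A=4, T=2, G=8, C=9 (length 23).
GC clamp: 3' end GA has 1 G/C ✓
GC content: GC 17/23 = 73.9%, outside 36.5–64.9% ✗
Tm: Tm = 2·6 + 4·17 = 80°C ✓
length: length 23 ✓

Fails: GC content.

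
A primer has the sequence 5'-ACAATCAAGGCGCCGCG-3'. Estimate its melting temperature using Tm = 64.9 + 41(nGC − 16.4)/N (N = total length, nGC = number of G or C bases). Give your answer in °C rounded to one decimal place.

Base counts: A=5, T=1, G=5, C=6; G+C = 11, N = 17.
Tm = 64.9 + 41·(11 − 16.4)/17 = 64.9 + -221.40/17 = 51.9°C.

51.9°C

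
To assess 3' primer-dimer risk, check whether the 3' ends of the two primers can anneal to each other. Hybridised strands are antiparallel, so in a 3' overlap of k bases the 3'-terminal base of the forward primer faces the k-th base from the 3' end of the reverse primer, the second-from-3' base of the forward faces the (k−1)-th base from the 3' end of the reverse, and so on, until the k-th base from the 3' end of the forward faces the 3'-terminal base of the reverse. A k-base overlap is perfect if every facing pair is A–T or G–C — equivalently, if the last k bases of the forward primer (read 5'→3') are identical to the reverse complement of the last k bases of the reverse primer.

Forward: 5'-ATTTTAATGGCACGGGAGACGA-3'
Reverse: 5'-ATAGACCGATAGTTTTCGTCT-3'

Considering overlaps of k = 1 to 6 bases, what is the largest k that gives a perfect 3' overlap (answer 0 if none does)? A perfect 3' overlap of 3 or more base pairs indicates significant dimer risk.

Longest perfect overlap: 6 complementary base pairs; significant dimer risk (threshold 3).

Last 6 bases (5'→3') — forward …AGACGA, reverse …TCGTCT.
Reverse complement of the reverse primer's last 6 bases: AGACGA; its first k bases are the reverse complement of the reverse primer's last k bases, so a perfect k-base overlap needs the forward primer's last k bases to equal them.
Comparing (forward last k vs required): k=1: A vs A ✓; k=2: GA vs AG ✗; k=3: CGA vs AGA ✗; k=4: ACGA vs AGAC ✗; k=5: GACGA vs AGACG ✗; k=6: AGACGA vs AGACGA ✓.
Perfect overlaps at k = 1, 6; the largest is 6.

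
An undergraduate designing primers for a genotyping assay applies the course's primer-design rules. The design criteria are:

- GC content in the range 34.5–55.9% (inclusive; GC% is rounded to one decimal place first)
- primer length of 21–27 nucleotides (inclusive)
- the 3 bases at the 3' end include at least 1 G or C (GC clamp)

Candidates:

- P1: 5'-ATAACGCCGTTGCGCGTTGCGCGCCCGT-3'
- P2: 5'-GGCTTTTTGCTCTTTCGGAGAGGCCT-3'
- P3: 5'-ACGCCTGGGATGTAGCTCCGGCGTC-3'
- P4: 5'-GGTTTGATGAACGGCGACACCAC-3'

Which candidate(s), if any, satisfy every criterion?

P1 (28 nt, A=3 T=6 G=9 C=10): GC 19/28 = 67.9%, outside 34.5–55.9% ✗; length 28, outside 21–27 ✗; 3' end CGT has 2 G/C ✓ — fails.
P2 (26 nt, A=2 T=10 G=8 C=6): GC 14/26 = 53.8% ✓; length 26 ✓; 3' end CCT has 2 G/C ✓ — passes.
P3 (25 nt, A=3 T=5 G=9 C=8): GC 17/25 = 68.0%, outside 34.5–55.9% ✗; length 25 ✓; 3' end GTC has 2 G/C ✓ — fails.
P4 (23 nt, A=6 T=4 G=7 C=6): GC 13/23 = 56.5%, outside 34.5–55.9% ✗; length 23 ✓; 3' end CAC has 2 G/C ✓ — fails.

P2 only.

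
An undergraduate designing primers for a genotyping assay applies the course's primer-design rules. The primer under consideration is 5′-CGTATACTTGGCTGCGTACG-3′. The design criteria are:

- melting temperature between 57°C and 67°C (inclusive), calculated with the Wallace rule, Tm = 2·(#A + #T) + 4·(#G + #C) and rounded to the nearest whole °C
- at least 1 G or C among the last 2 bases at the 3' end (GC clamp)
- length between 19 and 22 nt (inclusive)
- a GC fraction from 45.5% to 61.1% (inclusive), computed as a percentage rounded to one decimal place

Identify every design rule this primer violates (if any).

Meets all criteria.

Base counts: A=3, T=6, G=6, C=5 (length 20).
Tm: Tm = 2·9 + 4·11 = 62°C ✓
GC clamp: 3' end CG has 2 G/C ✓
length: length 20 ✓
GC content: GC 11/20 = 55.0% ✓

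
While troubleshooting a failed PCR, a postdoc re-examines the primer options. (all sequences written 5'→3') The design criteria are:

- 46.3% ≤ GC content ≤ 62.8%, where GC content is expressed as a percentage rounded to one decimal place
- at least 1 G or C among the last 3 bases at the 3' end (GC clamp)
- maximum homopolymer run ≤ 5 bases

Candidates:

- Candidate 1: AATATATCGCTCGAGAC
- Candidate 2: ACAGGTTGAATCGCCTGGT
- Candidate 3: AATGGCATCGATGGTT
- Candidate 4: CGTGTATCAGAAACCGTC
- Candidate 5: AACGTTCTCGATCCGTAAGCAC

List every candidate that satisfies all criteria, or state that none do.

Candidate 1 (17 nt, A=6 T=4 G=3 C=4): GC 7/17 = 41.2%, outside 46.3–62.8% ✗; 3' end GAC has 2 G/C ✓; longest run = 2 ✓ — fails.
Candidate 2 (19 nt, A=4 T=5 G=6 C=4): GC 10/19 = 52.6% ✓; 3' end GGT has 2 G/C ✓; longest run = 2 ✓ — passes.
Candidate 3 (16 nt, A=4 T=5 G=5 C=2): GC 7/16 = 43.8%, outside 46.3–62.8% ✗; 3' end GTT has 1 G/C ✓; longest run = 2 ✓ — fails.
Candidate 4 (18 nt, A=5 T=4 G=4 C=5): GC 9/18 = 50.0% ✓; 3' end GTC has 2 G/C ✓; longest run = 3 ✓ — passes.
Candidate 5 (22 nt, A=6 T=5 G=4 C=7): GC 11/22 = 50.0% ✓; 3' end CAC has 2 G/C ✓; longest run = 2 ✓ — passes.

Candidate 2, Candidate 4 and Candidate 5.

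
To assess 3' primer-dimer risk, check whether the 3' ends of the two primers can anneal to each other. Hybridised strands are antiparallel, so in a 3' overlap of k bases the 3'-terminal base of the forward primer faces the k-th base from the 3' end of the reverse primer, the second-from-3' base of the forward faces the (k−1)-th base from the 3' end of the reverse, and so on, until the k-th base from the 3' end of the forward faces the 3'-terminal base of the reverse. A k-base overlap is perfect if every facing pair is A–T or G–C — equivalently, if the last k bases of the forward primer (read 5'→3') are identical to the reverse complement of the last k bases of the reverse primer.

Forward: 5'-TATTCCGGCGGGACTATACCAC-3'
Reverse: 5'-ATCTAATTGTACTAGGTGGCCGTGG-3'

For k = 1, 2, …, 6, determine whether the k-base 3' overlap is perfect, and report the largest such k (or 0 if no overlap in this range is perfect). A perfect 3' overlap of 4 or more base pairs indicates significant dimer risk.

Longest perfect overlap: 4 complementary base pairs; significant dimer risk (threshold 4).

Last 6 bases (5'→3') — forward …TACCAC, reverse …CCGTGG.
Reverse complement of the reverse primer's last 6 bases: CCACGG; its first k bases are the reverse complement of the reverse primer's last k bases, so a perfect k-base overlap needs the forward primer's last k bases to equal them.
Comparing (forward last k vs required): k=1: C vs C ✓; k=2: AC vs CC ✗; k=3: CAC vs CCA ✗; k=4: CCAC vs CCAC ✓; k=5: ACCAC vs CCACG ✗; k=6: TACCAC vs CCACGG ✗.
Perfect overlaps at k = 1, 4; the largest is 4.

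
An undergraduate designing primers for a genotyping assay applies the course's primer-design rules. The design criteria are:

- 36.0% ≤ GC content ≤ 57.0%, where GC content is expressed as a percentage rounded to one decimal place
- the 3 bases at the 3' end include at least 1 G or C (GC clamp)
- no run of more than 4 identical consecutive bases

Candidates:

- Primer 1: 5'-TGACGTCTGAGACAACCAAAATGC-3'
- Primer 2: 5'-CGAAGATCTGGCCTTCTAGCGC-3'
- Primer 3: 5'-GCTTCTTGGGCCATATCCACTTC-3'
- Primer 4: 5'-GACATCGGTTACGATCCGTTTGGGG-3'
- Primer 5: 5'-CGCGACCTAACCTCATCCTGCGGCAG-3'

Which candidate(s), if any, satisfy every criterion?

Primer 1, Primer 3 and Primer 4.

Primer 1 (24 nt, A=9 T=4 G=5 C=6): GC 11/24 = 45.8% ✓; 3' end TGC has 2 G/C ✓; longest run = 4 ✓ — passes.
Primer 2 (22 nt, A=4 T=5 G=6 C=7): GC 13/22 = 59.1%, outside 36.0–57.0% ✗; 3' end CGC has 3 G/C ✓; longest run = 2 ✓ — fails.
Primer 3 (23 nt, A=3 T=8 G=4 C=8): GC 12/23 = 52.2% ✓; 3' end TTC has 1 G/C ✓; longest run = 3 ✓ — passes.
Primer 4 (25 nt, A=4 T=7 G=9 C=5): GC 14/25 = 56.0% ✓; 3' end GGG has 3 G/C ✓; longest run = 4 ✓ — passes.
Primer 5 (26 nt, A=5 T=4 G=6 C=11): GC 17/26 = 65.4%, outside 36.0–57.0% ✗; 3' end CAG has 2 G/C ✓; longest run = 2 ✓ — fails.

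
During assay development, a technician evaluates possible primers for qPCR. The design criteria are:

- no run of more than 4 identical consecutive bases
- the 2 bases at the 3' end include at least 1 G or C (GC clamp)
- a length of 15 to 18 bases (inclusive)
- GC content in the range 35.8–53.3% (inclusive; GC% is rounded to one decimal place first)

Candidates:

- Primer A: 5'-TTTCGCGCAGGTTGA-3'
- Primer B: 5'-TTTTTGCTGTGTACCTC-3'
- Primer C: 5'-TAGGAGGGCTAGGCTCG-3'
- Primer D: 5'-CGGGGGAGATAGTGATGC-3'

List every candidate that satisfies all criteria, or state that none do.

Primer A only.

Primer A (15 nt, A=2 T=5 G=5 C=3): longest run = 3 ✓; 3' end GA has 1 G/C ✓; length 15 ✓; GC 8/15 = 53.3% ✓ — passes.
Primer B (17 nt, A=1 T=9 G=3 C=4): longest run = 5, exceeds 4 ✗; 3' end TC has 1 G/C ✓; length 17 ✓; GC 7/17 = 41.2% ✓ — fails.
Primer C (17 nt, A=3 T=3 G=8 C=3): longest run = 3 ✓; 3' end CG has 2 G/C ✓; length 17 ✓; GC 11/17 = 64.7%, outside 35.8–53.3% ✗ — fails.
Primer D (18 nt, A=4 T=3 G=9 C=2): longest run = 5, exceeds 4 ✗; 3' end GC has 2 G/C ✓; length 18 ✓; GC 11/18 = 61.1%, outside 35.8–53.3% ✗ — fails.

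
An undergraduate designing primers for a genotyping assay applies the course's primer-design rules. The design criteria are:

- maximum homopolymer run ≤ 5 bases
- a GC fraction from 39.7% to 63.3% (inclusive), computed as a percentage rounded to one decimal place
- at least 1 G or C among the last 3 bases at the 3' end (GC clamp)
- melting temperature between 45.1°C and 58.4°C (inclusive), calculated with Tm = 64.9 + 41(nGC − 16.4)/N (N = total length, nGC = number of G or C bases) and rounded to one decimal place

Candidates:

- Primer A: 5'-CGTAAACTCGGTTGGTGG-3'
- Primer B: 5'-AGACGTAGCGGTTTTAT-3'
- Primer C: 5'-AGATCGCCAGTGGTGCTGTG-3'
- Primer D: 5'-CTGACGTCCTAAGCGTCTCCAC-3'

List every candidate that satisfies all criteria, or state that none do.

Primer A (18 nt, A=3 T=5 G=7 C=3): longest run = 3 ✓; GC 10/18 = 55.6% ✓; 3' end TGG has 2 G/C ✓; Tm = 64.9 + 41·(10 − 16.4)/18 = 50.3°C ✓ — passes.
Primer B (17 nt, A=4 T=6 G=5 C=2): longest run = 4 ✓; GC 7/17 = 41.2% ✓; 3' end TAT has 0 G/C, need ≥1 ✗; Tm = 64.9 + 41·(7 − 16.4)/17 = 42.2°C, outside 45.1–58.4°C ✗ — fails.
Primer C (20 nt, A=3 T=5 G=8 C=4): longest run = 2 ✓; GC 12/20 = 60.0% ✓; 3' end GTG has 2 G/C ✓; Tm = 64.9 + 41·(12 − 16.4)/20 = 55.9°C ✓ — passes.
Primer D (22 nt, A=4 T=5 G=4 C=9): longest run = 2 ✓; GC 13/22 = 59.1% ✓; 3' end CAC has 2 G/C ✓; Tm = 64.9 + 41·(13 − 16.4)/22 = 58.6°C, outside 45.1–58.4°C ✗ — fails.

Primer A and Primer C.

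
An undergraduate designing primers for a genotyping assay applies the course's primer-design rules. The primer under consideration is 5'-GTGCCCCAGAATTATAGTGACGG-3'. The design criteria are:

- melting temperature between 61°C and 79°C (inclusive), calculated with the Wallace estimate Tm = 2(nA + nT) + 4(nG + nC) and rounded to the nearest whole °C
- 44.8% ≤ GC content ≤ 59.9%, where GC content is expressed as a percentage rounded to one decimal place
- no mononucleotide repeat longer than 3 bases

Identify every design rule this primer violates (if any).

Base counts: A=6, T=5, G=7, C=5 (length 23).
Tm: Tm = 2·11 + 4·12 = 70°C ✓
GC content: GC 12/23 = 52.2% ✓
homopolymer run: longest run = 4, exceeds 3 ✗

Fails: homopolymer run.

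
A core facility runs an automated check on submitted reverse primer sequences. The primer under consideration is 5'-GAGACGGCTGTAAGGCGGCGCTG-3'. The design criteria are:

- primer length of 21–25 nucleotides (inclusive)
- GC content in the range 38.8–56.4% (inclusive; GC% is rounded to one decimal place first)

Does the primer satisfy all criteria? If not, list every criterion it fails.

Fails: GC content.

Base counts: A=4, T=3, G=11, C=5 (length 23).
length: length 23 ✓
GC content: GC 16/23 = 69.6%, outside 38.8–56.4% ✗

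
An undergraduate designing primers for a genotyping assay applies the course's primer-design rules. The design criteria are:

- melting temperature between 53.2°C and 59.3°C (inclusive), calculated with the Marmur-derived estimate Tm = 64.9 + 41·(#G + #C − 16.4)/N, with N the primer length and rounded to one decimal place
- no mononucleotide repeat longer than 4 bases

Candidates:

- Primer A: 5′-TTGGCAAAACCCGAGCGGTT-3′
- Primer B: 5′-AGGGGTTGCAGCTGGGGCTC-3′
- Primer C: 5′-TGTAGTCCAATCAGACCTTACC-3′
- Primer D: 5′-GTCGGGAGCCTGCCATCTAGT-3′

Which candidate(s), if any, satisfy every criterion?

Primer A (20 nt, A=5 T=4 G=6 C=5): Tm = 64.9 + 41·(11 − 16.4)/20 = 53.8°C ✓; longest run = 4 ✓ — passes.
Primer B (20 nt, A=2 T=4 G=10 C=4): Tm = 64.9 + 41·(14 − 16.4)/20 = 60.0°C, outside 53.2–59.3°C ✗; longest run = 4 ✓ — fails.
Primer C (22 nt, A=6 T=6 G=3 C=7): Tm = 64.9 + 41·(10 − 16.4)/22 = 53.0°C, outside 53.2–59.3°C ✗; longest run = 2 ✓ — fails.
Primer D (21 nt, A=3 T=5 G=7 C=6): Tm = 64.9 + 41·(13 − 16.4)/21 = 58.3°C ✓; longest run = 3 ✓ — passes.

Primer A and Primer D.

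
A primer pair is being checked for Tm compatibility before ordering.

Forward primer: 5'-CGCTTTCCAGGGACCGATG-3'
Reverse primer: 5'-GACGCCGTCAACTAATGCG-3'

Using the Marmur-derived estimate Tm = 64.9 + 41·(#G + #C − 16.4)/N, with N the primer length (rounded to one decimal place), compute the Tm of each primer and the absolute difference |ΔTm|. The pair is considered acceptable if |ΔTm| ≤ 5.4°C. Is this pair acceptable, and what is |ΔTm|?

Forward: G+C = 12, N = 19 → Tm = 64.9 + 41·(12 − 16.4)/19 = 55.4°C.
Reverse: G+C = 11, N = 19 → Tm = 64.9 + 41·(11 − 16.4)/19 = 53.2°C.
|ΔTm| = |55.4 − 53.2| = 2.2°C, ≤ 5.4°C.

|ΔTm| = 2.2°C; the pair is acceptable.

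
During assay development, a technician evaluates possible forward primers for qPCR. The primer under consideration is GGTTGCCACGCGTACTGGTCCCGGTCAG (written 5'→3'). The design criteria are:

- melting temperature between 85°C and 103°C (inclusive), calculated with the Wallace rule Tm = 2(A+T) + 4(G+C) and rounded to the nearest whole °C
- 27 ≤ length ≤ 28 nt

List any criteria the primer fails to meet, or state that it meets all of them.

Base counts: A=3, T=6, G=10, C=9 (length 28).
Tm: Tm = 2·9 + 4·19 = 94°C ✓
length: length 28 ✓

Meets all criteria.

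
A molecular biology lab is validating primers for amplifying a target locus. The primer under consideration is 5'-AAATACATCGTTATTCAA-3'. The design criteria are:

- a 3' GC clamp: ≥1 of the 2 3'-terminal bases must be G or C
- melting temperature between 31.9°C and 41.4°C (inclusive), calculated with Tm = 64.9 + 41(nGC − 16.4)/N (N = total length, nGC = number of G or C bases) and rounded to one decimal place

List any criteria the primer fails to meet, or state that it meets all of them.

Base counts: A=8, T=6, G=1, C=3 (length 18).
GC clamp: 3' end AA has 0 G/C, need ≥1 ✗
Tm: Tm = 64.9 + 41·(4 − 16.4)/18 = 36.7°C ✓

Fails: GC clamp.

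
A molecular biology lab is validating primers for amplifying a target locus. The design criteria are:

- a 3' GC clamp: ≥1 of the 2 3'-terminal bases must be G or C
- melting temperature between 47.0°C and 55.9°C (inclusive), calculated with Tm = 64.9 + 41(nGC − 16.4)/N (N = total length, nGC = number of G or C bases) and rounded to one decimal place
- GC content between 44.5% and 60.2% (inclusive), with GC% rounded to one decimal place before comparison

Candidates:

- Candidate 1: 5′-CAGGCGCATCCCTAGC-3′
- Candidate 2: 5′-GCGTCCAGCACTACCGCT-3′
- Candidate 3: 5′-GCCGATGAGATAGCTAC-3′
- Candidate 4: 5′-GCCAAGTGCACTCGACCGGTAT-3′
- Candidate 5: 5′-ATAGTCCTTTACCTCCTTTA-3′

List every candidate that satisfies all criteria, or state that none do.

Candidate 3 only.

Candidate 1 (16 nt, A=3 T=2 G=4 C=7): 3' end GC has 2 G/C ✓; Tm = 64.9 + 41·(11 − 16.4)/16 = 51.1°C ✓; GC 11/16 = 68.8%, outside 44.5–60.2% ✗ — fails.
Candidate 2 (18 nt, A=3 T=3 G=4 C=8): 3' end CT has 1 G/C ✓; Tm = 64.9 + 41·(12 − 16.4)/18 = 54.9°C ✓; GC 12/18 = 66.7%, outside 44.5–60.2% ✗ — fails.
Candidate 3 (17 nt, A=5 T=3 G=5 C=4): 3' end AC has 1 G/C ✓; Tm = 64.9 + 41·(9 − 16.4)/17 = 47.1°C ✓; GC 9/17 = 52.9% ✓ — passes.
Candidate 4 (22 nt, A=5 T=4 G=6 C=7): 3' end AT has 0 G/C, need ≥1 ✗; Tm = 64.9 + 41·(13 − 16.4)/22 = 58.6°C, outside 47.0–55.9°C ✗; GC 13/22 = 59.1% ✓ — fails.
Candidate 5 (20 nt, A=4 T=9 G=1 C=6): 3' end TA has 0 G/C, need ≥1 ✗; Tm = 64.9 + 41·(7 − 16.4)/20 = 45.6°C, outside 47.0–55.9°C ✗; GC 7/20 = 35.0%, outside 44.5–60.2% ✗ — fails.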